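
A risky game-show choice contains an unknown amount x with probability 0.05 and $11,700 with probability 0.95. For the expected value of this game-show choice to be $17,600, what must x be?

0.05·x + 0.95·11700 = 17600
0.05·x = 17600 − 11115 = 6485
x = 6485 / 0.05 = 129700

x = $129,700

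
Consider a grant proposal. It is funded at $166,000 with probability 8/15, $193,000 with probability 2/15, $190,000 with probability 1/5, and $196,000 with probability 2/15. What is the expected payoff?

$178,400

EV = 8/15 × 166000 + 2/15 × 193000 + 1/5 × 190000 + 2/15 × 196000 = 88533.3333 + 25733.3333 + 38000 + 26133.3333 = 178400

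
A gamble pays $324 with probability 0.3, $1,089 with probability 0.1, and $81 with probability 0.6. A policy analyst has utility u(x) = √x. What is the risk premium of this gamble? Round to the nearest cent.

$55.89

E[u] = 0.3·√324 + 0.1·√1089 + 0.6·√81 = 0.3·18 + 0.1·33 + 0.6·9 = 14.1
CE = (14.1)² = 198.81
Risk premium = EV − CE = 254.7 − 198.81 = 55.89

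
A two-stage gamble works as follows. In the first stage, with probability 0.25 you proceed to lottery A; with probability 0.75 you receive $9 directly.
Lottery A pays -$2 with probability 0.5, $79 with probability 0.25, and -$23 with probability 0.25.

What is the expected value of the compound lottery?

$10

EV(A) = 0.5 × (-2) + 0.25 × 79 + 0.25 × (-23) = -1 + 19.75 − 5.75 = 13
Branch B: 9 (certain)
Overall = 0.25 × 13 + 0.75 × 9 = 3.25 + 6.75 = 10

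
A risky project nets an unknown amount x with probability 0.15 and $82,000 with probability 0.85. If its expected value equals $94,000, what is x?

0.15·x + 0.85·82000 = 94000
0.15·x = 94000 − 69700 = 24300
x = 24300 / 0.15 = 162000

x = $162,000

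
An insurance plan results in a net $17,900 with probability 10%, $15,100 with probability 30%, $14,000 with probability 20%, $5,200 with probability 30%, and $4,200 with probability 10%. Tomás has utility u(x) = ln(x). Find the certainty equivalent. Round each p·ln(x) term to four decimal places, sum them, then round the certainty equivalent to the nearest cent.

$9,668.22

E[u] = 0.1·ln(17900) + 0.3·ln(15100) + 0.2·ln(14000) + 0.3·ln(5200) + 0.1·ln(4200) = 0.9793 + 2.8867 + 1.9094 + 2.5669 + 0.8343 = 9.1766
CE = e^9.1766 ≈ 9668.22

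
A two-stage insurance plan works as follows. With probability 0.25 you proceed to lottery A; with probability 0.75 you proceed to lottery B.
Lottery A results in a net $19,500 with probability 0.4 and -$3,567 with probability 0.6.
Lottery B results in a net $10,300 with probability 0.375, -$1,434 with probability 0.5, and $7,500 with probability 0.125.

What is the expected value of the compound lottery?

$4,477.20

EV(A) = 0.4 × 19500 + 0.6 × (-3567) = 7800 − 2140.2 = 5659.8
EV(B) = 0.375 × 10300 + 0.5 × (-1434) + 0.125 × 7500 = 3862.5 − 717 + 937.5 = 4083
Overall = 0.25 × 5659.8 + 0.75 × 4083 = 1414.95 + 3062.25 = 4477.2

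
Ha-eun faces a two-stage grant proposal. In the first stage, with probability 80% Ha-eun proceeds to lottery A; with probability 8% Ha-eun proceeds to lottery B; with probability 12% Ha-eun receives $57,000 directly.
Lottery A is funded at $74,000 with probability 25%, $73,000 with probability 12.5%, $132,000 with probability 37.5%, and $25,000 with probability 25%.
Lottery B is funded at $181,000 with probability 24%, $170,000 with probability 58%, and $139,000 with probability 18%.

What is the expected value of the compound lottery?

$86,904.80

EV(A) = 0.25 × 74000 + 0.125 × 73000 + 0.375 × 132000 + 0.25 × 25000 = 18500 + 9125 + 49500 + 6250 = 83375
EV(B) = 0.24 × 181000 + 0.58 × 170000 + 0.18 × 139000 = 43440 + 98600 + 25020 = 167060
Branch C: 57000 (certain)
Overall = 0.8 × 83375 + 0.08 × 167060 + 0.12 × 57000 = 66700 + 13364.8 + 6840 = 86904.8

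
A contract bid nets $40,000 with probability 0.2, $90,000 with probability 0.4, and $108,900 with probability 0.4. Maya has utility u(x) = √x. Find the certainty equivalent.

E[u] = 0.2·√40000 + 0.4·√90000 + 0.4·√108900 = 0.2·200 + 0.4·300 + 0.4·330 = 292
CE = (292)² = 85264

$85,264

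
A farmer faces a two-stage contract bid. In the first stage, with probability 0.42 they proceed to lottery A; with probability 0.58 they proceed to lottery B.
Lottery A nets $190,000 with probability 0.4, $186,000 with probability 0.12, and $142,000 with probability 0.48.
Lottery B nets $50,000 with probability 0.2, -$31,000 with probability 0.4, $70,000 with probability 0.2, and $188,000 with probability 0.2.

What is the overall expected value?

$98,457.60

EV(A) = 0.4 × 190000 + 0.12 × 186000 + 0.48 × 142000 = 76000 + 22320 + 68160 = 166480
EV(B) = 0.2 × 50000 + 0.4 × (-31000) + 0.2 × 70000 + 0.2 × 188000 = 10000 − 12400 + 14000 + 37600 = 49200
Overall = 0.42 × 166480 + 0.58 × 49200 = 69921.6 + 28536 = 98457.6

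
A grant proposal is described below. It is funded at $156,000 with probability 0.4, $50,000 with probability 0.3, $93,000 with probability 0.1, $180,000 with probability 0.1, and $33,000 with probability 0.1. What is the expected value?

$108,000

EV = 0.4 × 156000 + 0.3 × 50000 + 0.1 × 93000 + 0.1 × 180000 + 0.1 × 33000 = 62400 + 15000 + 9300 + 18000 + 3300 = 108000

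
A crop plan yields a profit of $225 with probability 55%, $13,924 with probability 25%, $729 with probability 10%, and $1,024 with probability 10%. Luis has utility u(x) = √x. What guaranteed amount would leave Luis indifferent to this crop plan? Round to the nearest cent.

E[u] = 0.55·√225 + 0.25·√13924 + 0.1·√729 + 0.1·√1024 = 0.55·15 + 0.25·118 + 0.1·27 + 0.1·32 = 43.65
CE = (43.65)² = 1905.3225

$1,905.32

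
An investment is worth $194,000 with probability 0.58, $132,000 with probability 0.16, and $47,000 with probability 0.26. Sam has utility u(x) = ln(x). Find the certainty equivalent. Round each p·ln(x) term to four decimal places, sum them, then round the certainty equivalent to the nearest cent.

$126,184.45

E[u] = 0.58·ln(194000) + 0.16·ln(132000) + 0.26·ln(47000) = 7.0619 + 1.8865 + 2.7971 = 11.7455
CE = e^11.7455 ≈ 126184.45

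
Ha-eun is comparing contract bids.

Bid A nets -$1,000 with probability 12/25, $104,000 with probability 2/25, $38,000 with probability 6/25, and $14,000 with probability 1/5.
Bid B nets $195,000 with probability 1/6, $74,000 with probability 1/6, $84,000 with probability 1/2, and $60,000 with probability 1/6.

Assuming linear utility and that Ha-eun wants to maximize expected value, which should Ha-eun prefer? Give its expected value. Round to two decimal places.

Bid A = 12/25 × (-1000) + 2/25 × 104000 + 6/25 × 38000 + 1/5 × 14000 = -480 + 8320 + 9120 + 2800 = 19760
Bid B = 1/6 × 195000 + 1/6 × 74000 + 1/2 × 84000 + 1/6 × 60000 = 32500 + 12333.3333 + 42000 + 10000 = 96833.3333

Bid B ($96,833.33)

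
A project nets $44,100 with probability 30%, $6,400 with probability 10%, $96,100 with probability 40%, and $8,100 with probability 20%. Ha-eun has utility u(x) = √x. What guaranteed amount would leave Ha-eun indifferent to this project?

$45,369

E[u] = 0.3·√44100 + 0.1·√6400 + 0.4·√96100 + 0.2·√8100 = 0.3·210 + 0.1·80 + 0.4·310 + 0.2·90 = 213
CE = (213)² = 45369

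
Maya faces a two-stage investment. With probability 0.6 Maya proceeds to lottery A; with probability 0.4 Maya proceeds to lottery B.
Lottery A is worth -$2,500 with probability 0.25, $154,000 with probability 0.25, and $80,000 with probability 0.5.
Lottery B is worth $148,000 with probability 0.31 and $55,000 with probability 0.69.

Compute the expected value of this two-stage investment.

EV(A) = 0.25 × (-2500) + 0.25 × 154000 + 0.5 × 80000 = -625 + 38500 + 40000 = 77875
EV(B) = 0.31 × 148000 + 0.69 × 55000 = 45880 + 37950 = 83830
Overall = 0.6 × 77875 + 0.4 × 83830 = 46725 + 33532 = 80257

$80,257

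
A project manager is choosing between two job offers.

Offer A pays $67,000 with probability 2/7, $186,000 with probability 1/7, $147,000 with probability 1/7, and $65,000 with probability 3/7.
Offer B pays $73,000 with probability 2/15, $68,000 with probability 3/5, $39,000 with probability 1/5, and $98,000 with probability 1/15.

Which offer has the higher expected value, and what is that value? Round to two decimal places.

Offer A ($94,571.43)

Offer A = 2/7 × 67000 + 1/7 × 186000 + 1/7 × 147000 + 3/7 × 65000 = 19142.8571 + 26571.4286 + 21000 + 27857.1429 = 94571.4286
Offer B = 2/15 × 73000 + 3/5 × 68000 + 1/5 × 39000 + 1/15 × 98000 = 9733.3333 + 40800 + 7800 + 6533.3333 = 64866.6667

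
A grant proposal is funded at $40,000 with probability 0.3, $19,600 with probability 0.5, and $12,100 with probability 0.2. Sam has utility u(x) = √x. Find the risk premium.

$1,116

E[u] = 0.3·√40000 + 0.5·√19600 + 0.2·√12100 = 0.3·200 + 0.5·140 + 0.2·110 = 152
CE = (152)² = 23104
Risk premium = EV − CE = 24220 − 23104 = 1116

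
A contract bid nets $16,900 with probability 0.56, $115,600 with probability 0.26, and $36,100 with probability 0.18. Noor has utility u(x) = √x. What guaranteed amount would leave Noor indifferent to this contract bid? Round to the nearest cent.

$38,181.16

E[u] = 0.56·√16900 + 0.26·√115600 + 0.18·√36100 = 0.56·130 + 0.26·340 + 0.18·190 = 195.4
CE = (195.4)² = 38181.16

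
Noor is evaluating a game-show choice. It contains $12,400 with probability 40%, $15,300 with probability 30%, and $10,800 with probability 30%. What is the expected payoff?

EV = 0.4 × 12400 + 0.3 × 15300 + 0.3 × 10800 = 4960 + 4590 + 3240 = 12790

$12,790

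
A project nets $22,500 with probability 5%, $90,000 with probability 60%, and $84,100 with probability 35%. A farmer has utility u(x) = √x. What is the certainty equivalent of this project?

$83,521

E[u] = 0.05·√22500 + 0.6·√90000 + 0.35·√84100 = 0.05·150 + 0.6·300 + 0.35·290 = 289
CE = (289)² = 83521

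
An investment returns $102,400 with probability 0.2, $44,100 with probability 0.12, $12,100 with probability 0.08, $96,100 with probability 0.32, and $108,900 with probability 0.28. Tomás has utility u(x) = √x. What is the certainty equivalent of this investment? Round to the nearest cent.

E[u] = 0.2·√102400 + 0.12·√44100 + 0.08·√12100 + 0.32·√96100 + 0.28·√108900 = 0.2·320 + 0.12·210 + 0.08·110 + 0.32·310 + 0.28·330 = 289.6
CE = (289.6)² = 83868.16

$83,868.16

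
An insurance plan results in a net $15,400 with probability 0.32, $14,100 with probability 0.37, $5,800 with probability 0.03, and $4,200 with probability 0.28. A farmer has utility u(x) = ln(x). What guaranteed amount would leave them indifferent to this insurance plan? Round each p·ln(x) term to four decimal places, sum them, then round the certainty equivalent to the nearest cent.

E[u] = 0.32·ln(15400) + 0.37·ln(14100) + 0.03·ln(5800) + 0.28·ln(4200) = 3.0855 + 3.5350 + 0.2600 + 2.3360 = 9.2165
CE = e^9.2165 ≈ 10061.79

$10,061.79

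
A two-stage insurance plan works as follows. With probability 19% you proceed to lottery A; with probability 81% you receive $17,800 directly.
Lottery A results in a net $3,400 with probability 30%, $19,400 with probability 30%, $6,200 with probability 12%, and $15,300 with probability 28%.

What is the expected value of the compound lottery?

EV(A) = 0.3 × 3400 + 0.3 × 19400 + 0.12 × 6200 + 0.28 × 15300 = 1020 + 5820 + 744 + 4284 = 11868
Branch B: 17800 (certain)
Overall = 0.19 × 11868 + 0.81 × 17800 = 2254.92 + 14418 = 16672.92

$16,672.92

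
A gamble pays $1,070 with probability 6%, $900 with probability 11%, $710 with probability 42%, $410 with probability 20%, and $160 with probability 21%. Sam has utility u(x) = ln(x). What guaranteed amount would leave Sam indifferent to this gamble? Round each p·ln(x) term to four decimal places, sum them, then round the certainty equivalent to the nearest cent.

$489.41

E[u] = 0.06·ln(1070) + 0.11·ln(900) + 0.42·ln(710) + 0.2·ln(410) + 0.21·ln(160) = 0.4185 + 0.7483 + 2.7574 + 1.2032 + 1.0658 = 6.1932
CE = e^6.1932 ≈ 489.41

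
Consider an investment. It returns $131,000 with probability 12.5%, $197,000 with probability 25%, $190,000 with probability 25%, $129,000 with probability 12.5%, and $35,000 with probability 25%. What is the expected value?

EV = 0.125 × 131000 + 0.25 × 197000 + 0.25 × 190000 + 0.125 × 129000 + 0.25 × 35000 = 16375 + 49250 + 47500 + 16125 + 8750 = 138000

$138,000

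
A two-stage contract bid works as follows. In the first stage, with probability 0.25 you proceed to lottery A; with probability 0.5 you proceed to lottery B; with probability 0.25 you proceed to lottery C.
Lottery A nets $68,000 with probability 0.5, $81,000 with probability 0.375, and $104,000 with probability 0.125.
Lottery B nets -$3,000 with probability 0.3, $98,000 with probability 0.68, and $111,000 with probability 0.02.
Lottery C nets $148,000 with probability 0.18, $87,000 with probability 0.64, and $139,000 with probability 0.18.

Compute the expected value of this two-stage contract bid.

EV(A) = 0.5 × 68000 + 0.375 × 81000 + 0.125 × 104000 = 34000 + 30375 + 13000 = 77375
EV(B) = 0.3 × (-3000) + 0.68 × 98000 + 0.02 × 111000 = -900 + 66640 + 2220 = 67960
EV(C) = 0.18 × 148000 + 0.64 × 87000 + 0.18 × 139000 = 26640 + 55680 + 25020 = 107340
Overall = 0.25 × 77375 + 0.5 × 67960 + 0.25 × 107340 = 19343.75 + 33980 + 26835 = 80158.75

$80,158.75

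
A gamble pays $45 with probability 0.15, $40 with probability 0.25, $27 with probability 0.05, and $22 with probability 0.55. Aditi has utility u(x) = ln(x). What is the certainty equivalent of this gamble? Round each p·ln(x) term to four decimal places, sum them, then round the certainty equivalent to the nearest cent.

E[u] = 0.15·ln(45) + 0.25·ln(40) + 0.05·ln(27) + 0.55·ln(22) = 0.5710 + 0.9222 + 0.1648 + 1.7001 = 3.3581
CE = e^3.3581 ≈ 28.73

$28.73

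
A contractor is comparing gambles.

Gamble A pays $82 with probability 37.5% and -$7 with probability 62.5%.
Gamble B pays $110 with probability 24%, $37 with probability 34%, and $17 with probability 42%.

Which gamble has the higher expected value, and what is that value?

Gamble A = 0.375 × 82 + 0.625 × (-7) = 30.75 − 4.375 = 26.375
Gamble B = 0.24 × 110 + 0.34 × 37 + 0.42 × 17 = 26.4 + 12.58 + 7.14 = 46.12

Gamble B ($46.12)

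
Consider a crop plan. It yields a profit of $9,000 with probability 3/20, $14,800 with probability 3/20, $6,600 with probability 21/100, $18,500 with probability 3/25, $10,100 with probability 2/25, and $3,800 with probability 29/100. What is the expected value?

EV = 3/20 × 9000 + 3/20 × 14800 + 21/100 × 6600 + 3/25 × 18500 + 2/25 × 10100 + 29/100 × 3800 = 1350 + 2220 + 1386 + 2220 + 808 + 1102 = 9086

$9,086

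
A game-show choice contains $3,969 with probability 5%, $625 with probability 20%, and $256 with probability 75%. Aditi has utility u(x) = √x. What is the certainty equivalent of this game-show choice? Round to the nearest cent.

E[u] = 0.05·√3969 + 0.2·√625 + 0.75·√256 = 0.05·63 + 0.2·25 + 0.75·16 = 20.15
CE = (20.15)² = 406.0225

$406.02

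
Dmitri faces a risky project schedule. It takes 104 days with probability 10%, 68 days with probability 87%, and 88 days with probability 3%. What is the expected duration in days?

72.2 days

EV = 0.1 × 104 + 0.87 × 68 + 0.03 × 88 = 10.4 + 59.16 + 2.64 = 72.2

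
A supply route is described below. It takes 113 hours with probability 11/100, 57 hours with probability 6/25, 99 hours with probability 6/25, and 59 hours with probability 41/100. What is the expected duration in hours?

EV = 11/100 × 113 + 6/25 × 57 + 6/25 × 99 + 41/100 × 59 = 12.43 + 13.68 + 23.76 + 24.19 = 74.06

74.06 hours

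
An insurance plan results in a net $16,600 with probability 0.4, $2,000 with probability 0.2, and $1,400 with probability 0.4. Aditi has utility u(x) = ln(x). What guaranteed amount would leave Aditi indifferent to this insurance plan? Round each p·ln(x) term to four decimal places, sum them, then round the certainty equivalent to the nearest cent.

E[u] = 0.4·ln(16600) + 0.2·ln(2000) + 0.4·ln(1400) = 3.8869 + 1.5202 + 2.8977 = 8.3048
CE = e^8.3048 ≈ 4043.23

$4,043.23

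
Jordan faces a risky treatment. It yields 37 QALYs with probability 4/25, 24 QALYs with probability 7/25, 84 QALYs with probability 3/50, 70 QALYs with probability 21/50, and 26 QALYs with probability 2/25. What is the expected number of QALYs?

49.16 QALYs

EV = 4/25 × 37 + 7/25 × 24 + 3/50 × 84 + 21/50 × 70 + 2/25 × 26 = 5.92 + 6.72 + 5.04 + 29.4 + 2.08 = 49.16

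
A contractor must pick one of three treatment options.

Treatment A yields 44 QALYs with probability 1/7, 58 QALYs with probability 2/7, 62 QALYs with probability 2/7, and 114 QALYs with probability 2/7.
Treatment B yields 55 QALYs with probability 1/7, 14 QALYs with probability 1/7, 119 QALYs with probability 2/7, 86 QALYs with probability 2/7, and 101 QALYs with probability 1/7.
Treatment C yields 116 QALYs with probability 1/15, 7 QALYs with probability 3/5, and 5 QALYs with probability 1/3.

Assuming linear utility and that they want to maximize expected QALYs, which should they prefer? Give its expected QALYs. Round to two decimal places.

Treatment B (82.86 QALYs)

Treatment A = 1/7 × 44 + 2/7 × 58 + 2/7 × 62 + 2/7 × 114 = 6.2857 + 16.5714 + 17.7143 + 32.5714 = 73.1429
Treatment B = 1/7 × 55 + 1/7 × 14 + 2/7 × 119 + 2/7 × 86 + 1/7 × 101 = 7.8571 + 2 + 34 + 24.5714 + 14.4286 = 82.8571
Treatment C = 1/15 × 116 + 3/5 × 7 + 1/3 × 5 = 7.7333 + 4.2 + 1.6667 = 13.6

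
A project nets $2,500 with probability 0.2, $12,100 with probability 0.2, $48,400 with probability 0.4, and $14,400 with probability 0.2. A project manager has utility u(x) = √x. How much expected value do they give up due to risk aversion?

E[u] = 0.2·√2500 + 0.2·√12100 + 0.4·√48400 + 0.2·√14400 = 0.2·50 + 0.2·110 + 0.4·220 + 0.2·120 = 144
CE = (144)² = 20736
Risk premium = EV − CE = 25160 − 20736 = 4424

$4,424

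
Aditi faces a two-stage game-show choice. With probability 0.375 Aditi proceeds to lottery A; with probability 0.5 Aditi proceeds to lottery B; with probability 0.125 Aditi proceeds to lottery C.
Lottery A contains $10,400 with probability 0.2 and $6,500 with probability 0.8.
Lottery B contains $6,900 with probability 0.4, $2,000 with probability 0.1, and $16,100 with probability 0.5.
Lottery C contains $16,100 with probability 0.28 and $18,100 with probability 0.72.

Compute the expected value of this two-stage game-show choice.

$10,427.50

EV(A) = 0.2 × 10400 + 0.8 × 6500 = 2080 + 5200 = 7280
EV(B) = 0.4 × 6900 + 0.1 × 2000 + 0.5 × 16100 = 2760 + 200 + 8050 = 11010
EV(C) = 0.28 × 16100 + 0.72 × 18100 = 4508 + 13032 = 17540
Overall = 0.375 × 7280 + 0.5 × 11010 + 0.125 × 17540 = 2730 + 5505 + 2192.5 = 10427.5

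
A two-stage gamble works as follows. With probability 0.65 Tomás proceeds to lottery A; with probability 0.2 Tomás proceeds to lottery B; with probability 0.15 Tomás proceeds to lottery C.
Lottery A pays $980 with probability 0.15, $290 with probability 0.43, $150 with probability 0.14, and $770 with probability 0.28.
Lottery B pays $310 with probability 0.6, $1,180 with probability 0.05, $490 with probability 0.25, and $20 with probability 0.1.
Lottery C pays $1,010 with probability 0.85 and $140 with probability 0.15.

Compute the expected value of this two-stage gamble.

$536.22

EV(A) = 0.15 × 980 + 0.43 × 290 + 0.14 × 150 + 0.28 × 770 = 147 + 124.7 + 21 + 215.6 = 508.3
EV(B) = 0.6 × 310 + 0.05 × 1180 + 0.25 × 490 + 0.1 × 20 = 186 + 59 + 122.5 + 2 = 369.5
EV(C) = 0.85 × 1010 + 0.15 × 140 = 858.5 + 21 = 879.5
Overall = 0.65 × 508.3 + 0.2 × 369.5 + 0.15 × 879.5 = 330.395 + 73.9 + 131.925 = 536.22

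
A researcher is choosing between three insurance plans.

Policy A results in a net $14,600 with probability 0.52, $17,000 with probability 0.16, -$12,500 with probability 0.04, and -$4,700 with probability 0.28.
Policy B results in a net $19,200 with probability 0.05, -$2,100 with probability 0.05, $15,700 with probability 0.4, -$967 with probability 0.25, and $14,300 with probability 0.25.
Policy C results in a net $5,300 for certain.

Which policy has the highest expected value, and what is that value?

Policy B ($10,468.25)

Policy A = 0.52 × 14600 + 0.16 × 17000 + 0.04 × (-12500) + 0.28 × (-4700) = 7592 + 2720 − 500 − 1316 = 8496
Policy B = 0.05 × 19200 + 0.05 × (-2100) + 0.4 × 15700 + 0.25 × (-967) + 0.25 × 14300 = 960 − 105 + 6280 − 241.75 + 3575 = 10468.25
Policy C: 5300 (certain)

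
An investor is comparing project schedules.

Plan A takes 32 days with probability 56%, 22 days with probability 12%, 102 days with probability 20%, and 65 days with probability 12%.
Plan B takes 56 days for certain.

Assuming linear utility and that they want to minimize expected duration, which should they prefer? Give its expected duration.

Plan A = 0.56 × 32 + 0.12 × 22 + 0.2 × 102 + 0.12 × 65 = 17.92 + 2.64 + 20.4 + 7.8 = 48.76
Plan B: 56 (certain)

Plan A (48.76 days)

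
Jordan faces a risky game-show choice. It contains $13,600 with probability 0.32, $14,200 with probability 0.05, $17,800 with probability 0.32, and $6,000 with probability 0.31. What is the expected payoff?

EV = 0.32 × 13600 + 0.05 × 14200 + 0.32 × 17800 + 0.31 × 6000 = 4352 + 710 + 5696 + 1860 = 12618

$12,618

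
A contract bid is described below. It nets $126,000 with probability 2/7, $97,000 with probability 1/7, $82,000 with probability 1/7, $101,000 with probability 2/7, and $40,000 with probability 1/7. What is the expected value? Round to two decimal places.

$96,142.86

EV = 2/7 × 126000 + 1/7 × 97000 + 1/7 × 82000 + 2/7 × 101000 + 1/7 × 40000 = 36000 + 13857.1429 + 11714.2857 + 28857.1429 + 5714.2857 = 96142.8571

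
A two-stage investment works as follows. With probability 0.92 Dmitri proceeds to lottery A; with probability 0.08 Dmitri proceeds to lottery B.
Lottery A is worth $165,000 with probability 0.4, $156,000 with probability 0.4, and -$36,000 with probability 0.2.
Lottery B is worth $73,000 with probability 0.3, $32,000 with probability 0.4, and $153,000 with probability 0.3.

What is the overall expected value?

EV(A) = 0.4 × 165000 + 0.4 × 156000 + 0.2 × (-36000) = 66000 + 62400 − 7200 = 121200
EV(B) = 0.3 × 73000 + 0.4 × 32000 + 0.3 × 153000 = 21900 + 12800 + 45900 = 80600
Overall = 0.92 × 121200 + 0.08 × 80600 = 111504 + 6448 = 117952

$117,952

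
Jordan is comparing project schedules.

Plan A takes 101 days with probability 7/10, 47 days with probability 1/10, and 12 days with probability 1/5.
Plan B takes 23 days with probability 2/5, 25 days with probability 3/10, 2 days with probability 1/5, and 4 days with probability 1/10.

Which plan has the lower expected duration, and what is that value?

Plan B (17.5 days)

Plan A = 7/10 × 101 + 1/10 × 47 + 1/5 × 12 = 70.7 + 4.7 + 2.4 = 77.8
Plan B = 2/5 × 23 + 3/10 × 25 + 1/5 × 2 + 1/10 × 4 = 9.2 + 7.5 + 0.4 + 0.4 = 17.5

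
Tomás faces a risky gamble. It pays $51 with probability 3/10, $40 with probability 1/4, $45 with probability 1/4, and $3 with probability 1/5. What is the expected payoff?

EV = 3/10 × 51 + 1/4 × 40 + 1/4 × 45 + 1/5 × 3 = 15.3 + 10 + 11.25 + 0.6 = 37.15

$37.15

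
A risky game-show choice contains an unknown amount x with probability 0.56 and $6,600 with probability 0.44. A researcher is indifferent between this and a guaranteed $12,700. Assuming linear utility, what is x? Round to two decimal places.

x = $17,492.86

0.56·x + 0.44·6600 = 12700
0.56·x = 12700 − 2904 = 9796
x = 9796 / 0.56 = 17492.8571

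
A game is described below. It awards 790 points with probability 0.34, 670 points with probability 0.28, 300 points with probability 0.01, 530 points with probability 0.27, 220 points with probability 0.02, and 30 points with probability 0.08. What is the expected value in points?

609.1 points

EV = 0.34 × 790 + 0.28 × 670 + 0.01 × 300 + 0.27 × 530 + 0.02 × 220 + 0.08 × 30 = 268.6 + 187.6 + 3 + 143.1 + 4.4 + 2.4 = 609.1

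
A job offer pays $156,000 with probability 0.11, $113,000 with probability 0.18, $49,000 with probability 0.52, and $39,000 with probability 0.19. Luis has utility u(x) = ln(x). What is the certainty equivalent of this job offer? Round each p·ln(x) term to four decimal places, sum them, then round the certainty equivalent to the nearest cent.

$61,944.87

E[u] = 0.11·ln(156000) + 0.18·ln(113000) + 0.52·ln(49000) + 0.19·ln(39000) = 1.3153 + 2.0943 + 5.6158 + 2.0086 = 11.0340
CE = e^11.0340 ≈ 61944.87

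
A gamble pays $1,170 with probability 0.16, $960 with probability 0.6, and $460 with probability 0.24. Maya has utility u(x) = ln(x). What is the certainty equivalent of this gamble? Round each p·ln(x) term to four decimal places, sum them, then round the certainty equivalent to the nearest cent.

$830.56

E[u] = 0.16·ln(1170) + 0.6·ln(960) + 0.24·ln(460) = 1.1304 + 4.1202 + 1.4715 = 6.7221
CE = e^6.7221 ≈ 830.56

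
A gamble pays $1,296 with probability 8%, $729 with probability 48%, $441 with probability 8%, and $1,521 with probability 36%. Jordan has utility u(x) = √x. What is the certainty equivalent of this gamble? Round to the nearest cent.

$996.03

E[u] = 0.08·√1296 + 0.48·√729 + 0.08·√441 + 0.36·√1521 = 0.08·36 + 0.48·27 + 0.08·21 + 0.36·39 = 31.56
CE = (31.56)² = 996.0336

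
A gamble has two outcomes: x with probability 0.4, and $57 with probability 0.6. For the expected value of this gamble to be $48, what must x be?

x = $34.50

0.4·x + 0.6·57 = 48
0.4·x = 48 − 34.2 = 13.8
x = 13.8 / 0.4 = 34.5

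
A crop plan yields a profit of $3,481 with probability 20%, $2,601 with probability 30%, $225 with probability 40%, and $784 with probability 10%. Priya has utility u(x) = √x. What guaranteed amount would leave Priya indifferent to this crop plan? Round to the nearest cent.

E[u] = 0.2·√3481 + 0.3·√2601 + 0.4·√225 + 0.1·√784 = 0.2·59 + 0.3·51 + 0.4·15 + 0.1·28 = 35.9
CE = (35.9)² = 1288.81

$1,288.81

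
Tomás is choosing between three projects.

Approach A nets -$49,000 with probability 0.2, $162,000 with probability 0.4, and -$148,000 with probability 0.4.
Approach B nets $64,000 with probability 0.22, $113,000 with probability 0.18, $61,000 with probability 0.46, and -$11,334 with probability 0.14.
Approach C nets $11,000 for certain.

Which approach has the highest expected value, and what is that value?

Approach A = 0.2 × (-49000) + 0.4 × 162000 + 0.4 × (-148000) = -9800 + 64800 − 59200 = -4200
Approach B = 0.22 × 64000 + 0.18 × 113000 + 0.46 × 61000 + 0.14 × (-11334) = 14080 + 20340 + 28060 − 1586.76 = 60893.24
Approach C: 11000 (certain)

Approach B ($60,893.24)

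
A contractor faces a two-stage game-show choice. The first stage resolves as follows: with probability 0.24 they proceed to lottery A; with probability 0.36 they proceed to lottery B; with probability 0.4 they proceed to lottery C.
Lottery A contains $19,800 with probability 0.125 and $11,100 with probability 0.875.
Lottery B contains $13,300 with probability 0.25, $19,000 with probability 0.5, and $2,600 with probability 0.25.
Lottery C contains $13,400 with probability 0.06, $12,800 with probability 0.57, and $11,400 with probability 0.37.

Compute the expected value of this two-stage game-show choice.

$12,703.20

EV(A) = 0.125 × 19800 + 0.875 × 11100 = 2475 + 9712.5 = 12187.5
EV(B) = 0.25 × 13300 + 0.5 × 19000 + 0.25 × 2600 = 3325 + 9500 + 650 = 13475
EV(C) = 0.06 × 13400 + 0.57 × 12800 + 0.37 × 11400 = 804 + 7296 + 4218 = 12318
Overall = 0.24 × 12187.5 + 0.36 × 13475 + 0.4 × 12318 = 2925 + 4851 + 4927.2 = 12703.2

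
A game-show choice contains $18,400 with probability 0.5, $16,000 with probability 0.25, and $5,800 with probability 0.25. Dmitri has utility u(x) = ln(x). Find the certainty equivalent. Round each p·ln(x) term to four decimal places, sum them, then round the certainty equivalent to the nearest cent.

E[u] = 0.5·ln(18400) + 0.25·ln(16000) + 0.25·ln(5800) = 4.9101 + 2.4201 + 2.1664 = 9.4966
CE = e^9.4966 ≈ 13314.38

$13,314.38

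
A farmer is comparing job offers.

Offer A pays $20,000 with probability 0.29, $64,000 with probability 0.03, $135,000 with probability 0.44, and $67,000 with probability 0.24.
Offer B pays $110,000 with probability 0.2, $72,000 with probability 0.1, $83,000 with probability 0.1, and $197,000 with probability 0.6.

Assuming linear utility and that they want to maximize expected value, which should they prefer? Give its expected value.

Offer A = 0.29 × 20000 + 0.03 × 64000 + 0.44 × 135000 + 0.24 × 67000 = 5800 + 1920 + 59400 + 16080 = 83200
Offer B = 0.2 × 110000 + 0.1 × 72000 + 0.1 × 83000 + 0.6 × 197000 = 22000 + 7200 + 8300 + 118200 = 155700

Offer B ($155,700)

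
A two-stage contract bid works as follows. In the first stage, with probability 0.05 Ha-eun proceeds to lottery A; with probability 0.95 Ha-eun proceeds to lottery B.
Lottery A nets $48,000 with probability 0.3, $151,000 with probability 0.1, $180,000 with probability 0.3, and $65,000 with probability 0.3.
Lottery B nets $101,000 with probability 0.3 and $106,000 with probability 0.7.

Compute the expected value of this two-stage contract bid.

$104,425

EV(A) = 0.3 × 48000 + 0.1 × 151000 + 0.3 × 180000 + 0.3 × 65000 = 14400 + 15100 + 54000 + 19500 = 103000
EV(B) = 0.3 × 101000 + 0.7 × 106000 = 30300 + 74200 = 104500
Overall = 0.05 × 103000 + 0.95 × 104500 = 5150 + 99275 = 104425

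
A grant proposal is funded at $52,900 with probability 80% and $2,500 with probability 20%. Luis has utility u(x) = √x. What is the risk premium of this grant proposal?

E[u] = 0.8·√52900 + 0.2·√2500 = 0.8·230 + 0.2·50 = 194
CE = (194)² = 37636
Risk premium = EV − CE = 42820 − 37636 = 5184

$5,184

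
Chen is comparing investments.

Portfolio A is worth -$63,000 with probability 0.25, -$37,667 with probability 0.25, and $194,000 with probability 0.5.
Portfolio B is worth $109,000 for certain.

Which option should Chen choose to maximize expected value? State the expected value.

Portfolio B ($109,000)

Portfolio A = 0.25 × (-63000) + 0.25 × (-37667) + 0.5 × 194000 = -15750 − 9416.75 + 97000 = 71833.25
Portfolio B: 109000 (certain)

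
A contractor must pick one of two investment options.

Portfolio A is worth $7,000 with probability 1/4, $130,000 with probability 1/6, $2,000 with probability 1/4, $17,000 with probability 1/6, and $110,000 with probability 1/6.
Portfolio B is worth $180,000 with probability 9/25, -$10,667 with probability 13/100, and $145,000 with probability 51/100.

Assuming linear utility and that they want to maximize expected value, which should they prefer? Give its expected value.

Portfolio A = 1/4 × 7000 + 1/6 × 130000 + 1/4 × 2000 + 1/6 × 17000 + 1/6 × 110000 = 1750 + 21666.6667 + 500 + 2833.3333 + 18333.3333 = 45083.3333
Portfolio B = 9/25 × 180000 + 13/100 × (-10667) + 51/100 × 145000 = 64800 − 1386.71 + 73950 = 137363.29

Portfolio B ($137,363.29)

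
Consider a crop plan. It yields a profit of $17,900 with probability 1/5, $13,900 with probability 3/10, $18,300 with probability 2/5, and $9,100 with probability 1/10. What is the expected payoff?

$15,980

EV = 1/5 × 17900 + 3/10 × 13900 + 2/5 × 18300 + 1/10 × 9100 = 3580 + 4170 + 7320 + 910 = 15980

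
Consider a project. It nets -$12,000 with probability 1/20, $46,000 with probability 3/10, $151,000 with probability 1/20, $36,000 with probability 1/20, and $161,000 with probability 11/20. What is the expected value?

EV = 1/20 × (-12000) + 3/10 × 46000 + 1/20 × 151000 + 1/20 × 36000 + 11/20 × 161000 = -600 + 13800 + 7550 + 1800 + 88550 = 111100

$111,100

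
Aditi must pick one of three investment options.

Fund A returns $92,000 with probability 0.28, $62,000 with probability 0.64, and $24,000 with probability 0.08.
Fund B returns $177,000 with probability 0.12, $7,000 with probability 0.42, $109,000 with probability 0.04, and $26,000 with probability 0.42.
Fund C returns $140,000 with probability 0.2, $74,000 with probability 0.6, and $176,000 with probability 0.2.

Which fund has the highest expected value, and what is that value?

Fund C ($107,600)

Fund A = 0.28 × 92000 + 0.64 × 62000 + 0.08 × 24000 = 25760 + 39680 + 1920 = 67360
Fund B = 0.12 × 177000 + 0.42 × 7000 + 0.04 × 109000 + 0.42 × 26000 = 21240 + 2940 + 4360 + 10920 = 39460
Fund C = 0.2 × 140000 + 0.6 × 74000 + 0.2 × 176000 = 28000 + 44400 + 35200 = 107600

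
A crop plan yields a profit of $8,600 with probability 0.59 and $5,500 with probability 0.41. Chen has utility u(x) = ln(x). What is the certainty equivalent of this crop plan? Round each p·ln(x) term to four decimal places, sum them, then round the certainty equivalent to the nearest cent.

E[u] = 0.59·ln(8600) + 0.41·ln(5500) = 5.3451 + 3.5311 = 8.8762
CE = e^8.8762 ≈ 7159.53

$7,159.53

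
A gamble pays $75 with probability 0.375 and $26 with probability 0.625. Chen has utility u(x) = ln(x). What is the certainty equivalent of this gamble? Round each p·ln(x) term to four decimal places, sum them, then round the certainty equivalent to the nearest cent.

E[u] = 0.375·ln(75) + 0.625·ln(26) = 1.6191 + 2.0363 = 3.6554
CE = e^3.6554 ≈ 38.68

$38.68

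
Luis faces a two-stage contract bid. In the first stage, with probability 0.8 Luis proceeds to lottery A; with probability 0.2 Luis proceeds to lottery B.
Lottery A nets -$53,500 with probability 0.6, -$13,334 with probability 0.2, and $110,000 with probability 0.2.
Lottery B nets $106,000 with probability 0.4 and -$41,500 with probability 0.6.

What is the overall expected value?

-$6,713.44

EV(A) = 0.6 × (-53500) + 0.2 × (-13334) + 0.2 × 110000 = -32100 − 2666.8 + 22000 = -12766.8
EV(B) = 0.4 × 106000 + 0.6 × (-41500) = 42400 − 24900 = 17500
Overall = 0.8 × (-12766.8) + 0.2 × 17500 = -10213.44 + 3500 = -6713.44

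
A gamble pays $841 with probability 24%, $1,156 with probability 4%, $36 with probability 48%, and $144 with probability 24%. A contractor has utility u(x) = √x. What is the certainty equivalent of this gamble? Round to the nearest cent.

E[u] = 0.24·√841 + 0.04·√1156 + 0.48·√36 + 0.24·√144 = 0.24·29 + 0.04·34 + 0.48·6 + 0.24·12 = 14.08
CE = (14.08)² = 198.2464

$198.25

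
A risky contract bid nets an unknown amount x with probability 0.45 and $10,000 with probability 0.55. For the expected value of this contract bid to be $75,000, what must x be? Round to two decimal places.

x = $154,444.44

0.45·x + 0.55·10000 = 75000
0.45·x = 75000 − 5500 = 69500
x = 69500 / 0.45 = 154444.4444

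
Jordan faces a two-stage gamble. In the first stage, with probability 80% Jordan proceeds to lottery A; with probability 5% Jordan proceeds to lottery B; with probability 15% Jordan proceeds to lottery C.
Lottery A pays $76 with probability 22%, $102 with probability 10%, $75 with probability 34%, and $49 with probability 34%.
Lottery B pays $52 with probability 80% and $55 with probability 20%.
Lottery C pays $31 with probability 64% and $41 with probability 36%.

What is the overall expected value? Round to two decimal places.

EV(A) = 0.22 × 76 + 0.1 × 102 + 0.34 × 75 + 0.34 × 49 = 16.72 + 10.2 + 25.5 + 16.66 = 69.08
EV(B) = 0.8 × 52 + 0.2 × 55 = 41.6 + 11 = 52.6
EV(C) = 0.64 × 31 + 0.36 × 41 = 19.84 + 14.76 = 34.6
Overall = 0.8 × 69.08 + 0.05 × 52.6 + 0.15 × 34.6 = 55.264 + 2.63 + 5.19 = 63.084

$63.08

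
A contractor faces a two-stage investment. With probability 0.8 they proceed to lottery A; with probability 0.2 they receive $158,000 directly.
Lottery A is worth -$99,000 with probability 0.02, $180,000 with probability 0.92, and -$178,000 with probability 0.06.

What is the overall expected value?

$153,952

EV(A) = 0.02 × (-99000) + 0.92 × 180000 + 0.06 × (-178000) = -1980 + 165600 − 10680 = 152940
Branch B: 158000 (certain)
Overall = 0.8 × 152940 + 0.2 × 158000 = 122352 + 31600 = 153952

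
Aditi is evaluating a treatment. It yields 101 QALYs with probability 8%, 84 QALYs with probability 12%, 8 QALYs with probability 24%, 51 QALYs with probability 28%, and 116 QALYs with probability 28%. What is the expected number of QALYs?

66.84 QALYs

EV = 0.08 × 101 + 0.12 × 84 + 0.24 × 8 + 0.28 × 51 + 0.28 × 116 = 8.08 + 10.08 + 1.92 + 14.28 + 32.48 = 66.84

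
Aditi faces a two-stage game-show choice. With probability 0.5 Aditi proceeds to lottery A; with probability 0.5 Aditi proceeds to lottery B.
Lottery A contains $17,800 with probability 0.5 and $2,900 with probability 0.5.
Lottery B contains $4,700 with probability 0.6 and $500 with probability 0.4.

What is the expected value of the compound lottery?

$6,685

EV(A) = 0.5 × 17800 + 0.5 × 2900 = 8900 + 1450 = 10350
EV(B) = 0.6 × 4700 + 0.4 × 500 = 2820 + 200 = 3020
Overall = 0.5 × 10350 + 0.5 × 3020 = 5175 + 1510 = 6685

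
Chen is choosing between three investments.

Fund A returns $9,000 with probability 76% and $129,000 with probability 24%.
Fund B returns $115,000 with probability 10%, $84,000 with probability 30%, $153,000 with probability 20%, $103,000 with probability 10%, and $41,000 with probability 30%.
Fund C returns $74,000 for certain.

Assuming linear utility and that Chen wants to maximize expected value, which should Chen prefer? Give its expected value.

Fund B ($89,900)

Fund A = 0.76 × 9000 + 0.24 × 129000 = 6840 + 30960 = 37800
Fund B = 0.1 × 115000 + 0.3 × 84000 + 0.2 × 153000 + 0.1 × 103000 + 0.3 × 41000 = 11500 + 25200 + 30600 + 10300 + 12300 = 89900
Fund C: 74000 (certain)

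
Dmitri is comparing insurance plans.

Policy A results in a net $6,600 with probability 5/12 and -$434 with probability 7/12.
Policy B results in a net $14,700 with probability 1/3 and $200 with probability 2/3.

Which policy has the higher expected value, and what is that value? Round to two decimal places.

Policy B ($5,033.33)

Policy A = 5/12 × 6600 + 7/12 × (-434) = 2750 − 253.1667 = 2496.8333
Policy B = 1/3 × 14700 + 2/3 × 200 = 4900 + 133.3333 = 5033.3333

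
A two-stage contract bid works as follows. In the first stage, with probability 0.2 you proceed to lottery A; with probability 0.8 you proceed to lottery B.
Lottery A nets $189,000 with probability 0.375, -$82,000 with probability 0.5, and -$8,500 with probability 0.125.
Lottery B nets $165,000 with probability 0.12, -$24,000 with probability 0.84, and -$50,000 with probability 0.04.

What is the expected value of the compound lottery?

$3,874.50

EV(A) = 0.375 × 189000 + 0.5 × (-82000) + 0.125 × (-8500) = 70875 − 41000 − 1062.5 = 28812.5
EV(B) = 0.12 × 165000 + 0.84 × (-24000) + 0.04 × (-50000) = 19800 − 20160 − 2000 = -2360
Overall = 0.2 × 28812.5 + 0.8 × (-2360) = 5762.5 − 1888 = 3874.5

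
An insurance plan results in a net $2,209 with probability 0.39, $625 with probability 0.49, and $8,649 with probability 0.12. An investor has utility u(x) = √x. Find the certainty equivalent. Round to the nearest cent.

E[u] = 0.39·√2209 + 0.49·√625 + 0.12·√8649 = 0.39·47 + 0.49·25 + 0.12·93 = 41.74
CE = (41.74)² = 1742.2276

$1,742.23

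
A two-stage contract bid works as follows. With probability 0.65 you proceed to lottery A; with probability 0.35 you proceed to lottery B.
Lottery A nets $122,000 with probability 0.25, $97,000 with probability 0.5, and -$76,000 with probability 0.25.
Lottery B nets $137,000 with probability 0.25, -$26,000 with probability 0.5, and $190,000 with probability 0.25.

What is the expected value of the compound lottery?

$63,062.50

EV(A) = 0.25 × 122000 + 0.5 × 97000 + 0.25 × (-76000) = 30500 + 48500 − 19000 = 60000
EV(B) = 0.25 × 137000 + 0.5 × (-26000) + 0.25 × 190000 = 34250 − 13000 + 47500 = 68750
Overall = 0.65 × 60000 + 0.35 × 68750 = 39000 + 24062.5 = 63062.5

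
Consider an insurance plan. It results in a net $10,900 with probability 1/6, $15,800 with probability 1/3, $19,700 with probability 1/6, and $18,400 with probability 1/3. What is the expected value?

EV = 1/6 × 10900 + 1/3 × 15800 + 1/6 × 19700 + 1/3 × 18400 = 1816.6667 + 5266.6667 + 3283.3333 + 6133.3333 = 16500

$16,500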